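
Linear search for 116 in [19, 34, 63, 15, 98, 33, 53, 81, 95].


i=0: 19!=116
i=1: 34!=116
i=2: 63!=116
i=3: 15!=116
i=4: 98!=116
i=5: 33!=116
i=6: 53!=116
i=7: 81!=116
i=8: 95!=116

Not found, 9 comps


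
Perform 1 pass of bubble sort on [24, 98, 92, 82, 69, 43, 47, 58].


Initial: [24, 98, 92, 82, 69, 43, 47, 58]
Pass 1: [24, 92, 82, 69, 43, 47, 58, 98] (6 swaps)

After 1 pass: [24, 92, 82, 69, 43, 47, 58, 98]


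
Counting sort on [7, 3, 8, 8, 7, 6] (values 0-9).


Input: [7, 3, 8, 8, 7, 6]
Counts: [0, 0, 0, 1, 0, 0, 1, 2, 2, 0]

Sorted: [3, 6, 7, 7, 8, 8]


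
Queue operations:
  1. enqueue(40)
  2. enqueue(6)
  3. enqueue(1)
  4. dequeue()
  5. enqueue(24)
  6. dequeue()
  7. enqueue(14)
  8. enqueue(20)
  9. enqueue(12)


enqueue(40) -> [40]
enqueue(6) -> [40, 6]
enqueue(1) -> [40, 6, 1]
dequeue()->40, [6, 1]
enqueue(24) -> [6, 1, 24]
dequeue()->6, [1, 24]
enqueue(14) -> [1, 24, 14]
enqueue(20) -> [1, 24, 14, 20]
enqueue(12) -> [1, 24, 14, 20, 12]

Final queue: [1, 24, 14, 20, 12]


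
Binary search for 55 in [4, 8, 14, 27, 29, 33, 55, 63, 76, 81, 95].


Step 1: lo=0, hi=10, mid=5, val=33
Step 2: lo=6, hi=10, mid=8, val=76
Step 3: lo=6, hi=7, mid=6, val=55

Found at index 6


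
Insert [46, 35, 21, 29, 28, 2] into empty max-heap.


Insert 46: [46]
Insert 35: [46, 35]
Insert 21: [46, 35, 21]
Insert 29: [46, 35, 21, 29]
Insert 28: [46, 35, 21, 29, 28]
Insert 2: [46, 35, 21, 29, 28, 2]

Final heap: [46, 35, 21, 29, 28, 2]


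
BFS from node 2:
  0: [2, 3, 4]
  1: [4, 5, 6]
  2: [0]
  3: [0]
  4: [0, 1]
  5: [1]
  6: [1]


Visit 2, enqueue [0]
Visit 0, enqueue [3, 4]
Visit 3, enqueue []
Visit 4, enqueue [1]
Visit 1, enqueue [5, 6]
Visit 5, enqueue []
Visit 6, enqueue []

BFS order: [2, 0, 3, 4, 1, 5, 6]


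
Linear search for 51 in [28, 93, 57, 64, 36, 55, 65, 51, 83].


i=0: 28!=51
i=1: 93!=51
i=2: 57!=51
i=3: 64!=51
i=4: 36!=51
i=5: 55!=51
i=6: 65!=51
i=7: 51==51 found!

Found at 7, 8 comps


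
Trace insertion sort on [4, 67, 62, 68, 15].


Initial: [4, 67, 62, 68, 15]
Insert 67: [4, 67, 62, 68, 15]
Insert 62: [4, 62, 67, 68, 15]
Insert 68: [4, 62, 67, 68, 15]
Insert 15: [4, 15, 62, 67, 68]

Sorted: [4, 15, 62, 67, 68]


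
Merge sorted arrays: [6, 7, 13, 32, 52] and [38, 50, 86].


Take 6 from A
Take 7 from A
Take 13 from A
Take 32 from A
Take 38 from B
Take 50 from B
Take 52 from A

Merged: [6, 7, 13, 32, 38, 50, 52, 86]


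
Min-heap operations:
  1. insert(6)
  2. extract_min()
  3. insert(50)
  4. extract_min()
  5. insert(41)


insert(6) -> [6]
extract_min()->6, []
insert(50) -> [50]
extract_min()->50, []
insert(41) -> [41]

Final heap: [41]


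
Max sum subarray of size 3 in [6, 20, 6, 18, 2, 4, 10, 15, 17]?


[0:3]: 32
[1:4]: 44
[2:5]: 26
[3:6]: 24
[4:7]: 16
[5:8]: 29
[6:9]: 42

Max: 44 at [1:4]


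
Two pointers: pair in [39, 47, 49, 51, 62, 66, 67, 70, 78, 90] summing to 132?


lo=0(39)+hi=9(90)=129
lo=1(47)+hi=9(90)=137
lo=1(47)+hi=8(78)=125
lo=2(49)+hi=8(78)=127
lo=3(51)+hi=8(78)=129
lo=4(62)+hi=8(78)=140
lo=4(62)+hi=7(70)=132

Yes: 62+70=132


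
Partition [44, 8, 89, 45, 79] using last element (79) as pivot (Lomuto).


Pivot: 79
  44 <= 79: advance i (no swap)
  8 <= 79: advance i (no swap)
  45 <= 79: swap -> [44, 8, 45, 89, 79]
Place pivot at 3: [44, 8, 45, 79, 89]

Partitioned: [44, 8, 45, 79, 89]


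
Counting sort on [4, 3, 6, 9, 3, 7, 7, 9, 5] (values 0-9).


Input: [4, 3, 6, 9, 3, 7, 7, 9, 5]
Counts: [0, 0, 0, 2, 1, 1, 1, 2, 0, 2]

Sorted: [3, 3, 4, 5, 6, 7, 7, 9, 9]


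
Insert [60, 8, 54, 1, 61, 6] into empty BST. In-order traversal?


Insert 60: root
Insert 8: L from 60
Insert 54: L from 60 -> R from 8
Insert 1: L from 60 -> L from 8
Insert 61: R from 60
Insert 6: L from 60 -> L from 8 -> R from 1

In-order: [1, 6, 8, 54, 60, 61]


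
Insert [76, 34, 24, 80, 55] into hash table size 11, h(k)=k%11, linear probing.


Insert 76: h=10 -> slot 10
Insert 34: h=1 -> slot 1
Insert 24: h=2 -> slot 2
Insert 80: h=3 -> slot 3
Insert 55: h=0 -> slot 0

Table: [55, 34, 24, 80, None, None, None, None, None, None, 76]


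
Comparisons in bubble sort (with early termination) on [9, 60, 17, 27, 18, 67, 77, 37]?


Algorithm: bubble sort (with early termination)
Input: [9, 60, 17, 27, 18, 67, 77, 37]
Sorted: [9, 17, 18, 27, 37, 60, 67, 77]

22


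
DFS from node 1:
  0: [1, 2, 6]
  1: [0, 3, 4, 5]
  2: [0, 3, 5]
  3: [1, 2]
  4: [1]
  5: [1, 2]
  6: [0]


Visit 1, push [5, 4, 3, 0]
Visit 0, push [6, 2]
Visit 2, push [5, 3]
Visit 3, push []
Visit 5, push []
Visit 6, push []
Visit 4, push []

DFS order: [1, 0, 2, 3, 5, 6, 4]


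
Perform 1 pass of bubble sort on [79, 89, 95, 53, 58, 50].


Initial: [79, 89, 95, 53, 58, 50]
Pass 1: [79, 89, 53, 58, 50, 95] (3 swaps)

After 1 pass: [79, 89, 53, 58, 50, 95]


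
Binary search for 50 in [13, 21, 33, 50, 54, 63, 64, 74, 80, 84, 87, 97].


Step 1: lo=0, hi=11, mid=5, val=63
Step 2: lo=0, hi=4, mid=2, val=33
Step 3: lo=3, hi=4, mid=3, val=50

Found at index 3


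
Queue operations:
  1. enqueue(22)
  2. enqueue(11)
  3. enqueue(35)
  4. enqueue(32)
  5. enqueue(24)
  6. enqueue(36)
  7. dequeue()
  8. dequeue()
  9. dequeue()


enqueue(22) -> [22]
enqueue(11) -> [22, 11]
enqueue(35) -> [22, 11, 35]
enqueue(32) -> [22, 11, 35, 32]
enqueue(24) -> [22, 11, 35, 32, 24]
enqueue(36) -> [22, 11, 35, 32, 24, 36]
dequeue()->22, [11, 35, 32, 24, 36]
dequeue()->11, [35, 32, 24, 36]
dequeue()->35, [32, 24, 36]

Final queue: [32, 24, 36]


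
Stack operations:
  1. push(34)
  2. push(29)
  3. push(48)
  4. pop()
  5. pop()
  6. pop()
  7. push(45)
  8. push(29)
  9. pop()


push(34) -> [34]
push(29) -> [34, 29]
push(48) -> [34, 29, 48]
pop()->48, [34, 29]
pop()->29, [34]
pop()->34, []
push(45) -> [45]
push(29) -> [45, 29]
pop()->29, [45]

Final stack: [45]


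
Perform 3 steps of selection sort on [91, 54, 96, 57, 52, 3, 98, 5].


Initial: [91, 54, 96, 57, 52, 3, 98, 5]
Step 1: min=3 at 5
  Swap: [3, 54, 96, 57, 52, 91, 98, 5]
Step 2: min=5 at 7
  Swap: [3, 5, 96, 57, 52, 91, 98, 54]
Step 3: min=52 at 4
  Swap: [3, 5, 52, 57, 96, 91, 98, 54]

After 3 steps: [3, 5, 52, 57, 96, 91, 98, 54]


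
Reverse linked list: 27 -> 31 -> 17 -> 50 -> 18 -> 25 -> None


Step 1: curr=27, set curr.next=prev(None) | reversed so far: 27
Step 2: curr=31, set curr.next=prev(27) | reversed so far: 31 -> 27
Step 3: curr=17, set curr.next=prev(31) | reversed so far: 17 -> 31 -> 27
Step 4: curr=50, set curr.next=prev(17) | reversed so far: 50 -> 17 -> 31 -> 27
Step 5: curr=18, set curr.next=prev(50) | reversed so far: 18 -> 50 -> 17 -> 31 -> 27
Step 6: curr=25, set curr.next=prev(18) | reversed so far: 25 -> 18 -> 50 -> 17 -> 31 -> 27

25 -> 18 -> 50 -> 17 -> 31 -> 27 -> None


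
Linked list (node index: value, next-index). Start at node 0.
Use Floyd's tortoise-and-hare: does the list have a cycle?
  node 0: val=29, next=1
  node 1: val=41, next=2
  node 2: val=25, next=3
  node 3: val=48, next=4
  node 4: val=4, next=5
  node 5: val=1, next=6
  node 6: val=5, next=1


Floyd's tortoise (slow, +1) and hare (fast, +2):
  init: slow=0, fast=0
  step 1: slow=1, fast=2
  step 2: slow=2, fast=4
  step 3: slow=3, fast=6
  step 4: slow=4, fast=2
  step 5: slow=5, fast=4
  step 6: slow=6, fast=6
  slow == fast at node 6: cycle detected

Cycle: yes


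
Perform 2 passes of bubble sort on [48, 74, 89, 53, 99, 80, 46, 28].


Initial: [48, 74, 89, 53, 99, 80, 46, 28]
Pass 1: [48, 74, 53, 89, 80, 46, 28, 99] (4 swaps)
Pass 2: [48, 53, 74, 80, 46, 28, 89, 99] (4 swaps)

After 2 passes: [48, 53, 74, 80, 46, 28, 89, 99]


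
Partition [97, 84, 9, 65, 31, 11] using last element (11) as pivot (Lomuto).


Pivot: 11
  9 <= 11: swap -> [9, 84, 97, 65, 31, 11]
Place pivot at 1: [9, 11, 97, 65, 31, 84]

Partitioned: [9, 11, 97, 65, 31, 84]


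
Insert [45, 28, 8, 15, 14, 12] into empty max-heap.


Insert 45: [45]
Insert 28: [45, 28]
Insert 8: [45, 28, 8]
Insert 15: [45, 28, 8, 15]
Insert 14: [45, 28, 8, 15, 14]
Insert 12: [45, 28, 12, 15, 14, 8]

Final heap: [45, 28, 12, 15, 14, 8]


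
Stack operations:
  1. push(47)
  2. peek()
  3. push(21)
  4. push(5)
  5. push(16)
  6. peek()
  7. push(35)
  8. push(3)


push(47) -> [47]
peek()->47
push(21) -> [47, 21]
push(5) -> [47, 21, 5]
push(16) -> [47, 21, 5, 16]
peek()->16
push(35) -> [47, 21, 5, 16, 35]
push(3) -> [47, 21, 5, 16, 35, 3]

Final stack: [47, 21, 5, 16, 35, 3]


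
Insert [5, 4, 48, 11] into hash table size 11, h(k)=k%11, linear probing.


Insert 5: h=5 -> slot 5
Insert 4: h=4 -> slot 4
Insert 48: h=4, 2 probes -> slot 6
Insert 11: h=0 -> slot 0

Table: [11, None, None, None, 4, 5, 48, None, None, None, None]


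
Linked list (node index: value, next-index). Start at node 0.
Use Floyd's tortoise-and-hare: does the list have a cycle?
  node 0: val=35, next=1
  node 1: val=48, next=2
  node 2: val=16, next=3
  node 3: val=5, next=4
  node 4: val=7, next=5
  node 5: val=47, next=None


Floyd's tortoise (slow, +1) and hare (fast, +2):
  init: slow=0, fast=0
  step 1: slow=1, fast=2
  step 2: slow=2, fast=4
  step 3: fast 4->5->None, no cycle

Cycle: no


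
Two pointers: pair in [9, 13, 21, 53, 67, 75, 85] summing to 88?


lo=0(9)+hi=6(85)=94
lo=0(9)+hi=5(75)=84
lo=1(13)+hi=5(75)=88

Yes: 13+75=88


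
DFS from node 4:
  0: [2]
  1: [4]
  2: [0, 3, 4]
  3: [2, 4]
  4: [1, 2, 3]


Visit 4, push [3, 2, 1]
Visit 1, push []
Visit 2, push [3, 0]
Visit 0, push []
Visit 3, push []

DFS order: [4, 1, 2, 0, 3]


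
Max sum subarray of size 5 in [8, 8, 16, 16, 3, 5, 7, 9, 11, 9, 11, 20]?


[0:5]: 51
[1:6]: 48
[2:7]: 47
[3:8]: 40
[4:9]: 35
[5:10]: 41
[6:11]: 47
[7:12]: 60

Max: 60 at [7:12]


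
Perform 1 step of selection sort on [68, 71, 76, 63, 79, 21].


Initial: [68, 71, 76, 63, 79, 21]
Step 1: min=21 at 5
  Swap: [21, 71, 76, 63, 79, 68]

After 1 step: [21, 71, 76, 63, 79, 68]


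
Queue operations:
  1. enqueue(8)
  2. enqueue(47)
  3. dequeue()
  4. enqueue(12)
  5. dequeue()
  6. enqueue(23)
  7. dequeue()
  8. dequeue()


enqueue(8) -> [8]
enqueue(47) -> [8, 47]
dequeue()->8, [47]
enqueue(12) -> [47, 12]
dequeue()->47, [12]
enqueue(23) -> [12, 23]
dequeue()->12, [23]
dequeue()->23, []

Final queue: []


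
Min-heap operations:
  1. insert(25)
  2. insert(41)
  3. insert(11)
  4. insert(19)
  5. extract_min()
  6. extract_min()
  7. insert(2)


insert(25) -> [25]
insert(41) -> [25, 41]
insert(11) -> [11, 41, 25]
insert(19) -> [11, 19, 25, 41]
extract_min()->11, [19, 41, 25]
extract_min()->19, [25, 41]
insert(2) -> [2, 41, 25]

Final heap: [2, 41, 25]


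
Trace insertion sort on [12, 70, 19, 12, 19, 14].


Initial: [12, 70, 19, 12, 19, 14]
Insert 70: [12, 70, 19, 12, 19, 14]
Insert 19: [12, 19, 70, 12, 19, 14]
Insert 12: [12, 12, 19, 70, 19, 14]
Insert 19: [12, 12, 19, 19, 70, 14]
Insert 14: [12, 12, 14, 19, 19, 70]

Sorted: [12, 12, 14, 19, 19, 70]


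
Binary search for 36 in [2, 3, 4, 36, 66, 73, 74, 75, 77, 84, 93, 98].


Step 1: lo=0, hi=11, mid=5, val=73
Step 2: lo=0, hi=4, mid=2, val=4
Step 3: lo=3, hi=4, mid=3, val=36

Found at index 3


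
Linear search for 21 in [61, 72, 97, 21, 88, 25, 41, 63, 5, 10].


i=0: 61!=21
i=1: 72!=21
i=2: 97!=21
i=3: 21==21 found!

Found at 3, 4 comps


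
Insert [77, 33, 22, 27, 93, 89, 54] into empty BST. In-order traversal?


Insert 77: root
Insert 33: L from 77
Insert 22: L from 77 -> L from 33
Insert 27: L from 77 -> L from 33 -> R from 22
Insert 93: R from 77
Insert 89: R from 77 -> L from 93
Insert 54: L from 77 -> R from 33

In-order: [22, 27, 33, 54, 77, 89, 93]


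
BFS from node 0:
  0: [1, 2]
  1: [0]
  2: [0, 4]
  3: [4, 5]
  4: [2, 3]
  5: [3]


Visit 0, enqueue [1, 2]
Visit 1, enqueue []
Visit 2, enqueue [4]
Visit 4, enqueue [3]
Visit 3, enqueue [5]
Visit 5, enqueue []

BFS order: [0, 1, 2, 4, 3, 5]


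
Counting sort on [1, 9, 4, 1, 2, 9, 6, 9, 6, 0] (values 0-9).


Input: [1, 9, 4, 1, 2, 9, 6, 9, 6, 0]
Counts: [1, 2, 1, 0, 1, 0, 2, 0, 0, 3]

Sorted: [0, 1, 1, 2, 4, 6, 6, 9, 9, 9]


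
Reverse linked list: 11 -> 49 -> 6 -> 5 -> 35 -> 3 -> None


Step 1: curr=11, set curr.next=prev(None) | reversed so far: 11
Step 2: curr=49, set curr.next=prev(11) | reversed so far: 49 -> 11
Step 3: curr=6, set curr.next=prev(49) | reversed so far: 6 -> 49 -> 11
Step 4: curr=5, set curr.next=prev(6) | reversed so far: 5 -> 6 -> 49 -> 11
Step 5: curr=35, set curr.next=prev(5) | reversed so far: 35 -> 5 -> 6 -> 49 -> 11
Step 6: curr=3, set curr.next=prev(35) | reversed so far: 3 -> 35 -> 5 -> 6 -> 49 -> 11

3 -> 35 -> 5 -> 6 -> 49 -> 11 -> None


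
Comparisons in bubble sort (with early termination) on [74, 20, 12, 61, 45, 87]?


Algorithm: bubble sort (with early termination)
Input: [74, 20, 12, 61, 45, 87]
Sorted: [12, 20, 45, 61, 74, 87]

12


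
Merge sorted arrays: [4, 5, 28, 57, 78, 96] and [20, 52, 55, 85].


Take 4 from A
Take 5 from A
Take 20 from B
Take 28 from A
Take 52 from B
Take 55 from B
Take 57 from A
Take 78 from A
Take 85 from B

Merged: [4, 5, 20, 28, 52, 55, 57, 78, 85, 96]


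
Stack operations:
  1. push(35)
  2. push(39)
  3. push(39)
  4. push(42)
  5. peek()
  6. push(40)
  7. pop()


push(35) -> [35]
push(39) -> [35, 39]
push(39) -> [35, 39, 39]
push(42) -> [35, 39, 39, 42]
peek()->42
push(40) -> [35, 39, 39, 42, 40]
pop()->40, [35, 39, 39, 42]

Final stack: [35, 39, 39, 42]


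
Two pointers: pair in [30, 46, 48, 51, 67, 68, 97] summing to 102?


lo=0(30)+hi=6(97)=127
lo=0(30)+hi=5(68)=98
lo=1(46)+hi=5(68)=114
lo=1(46)+hi=4(67)=113
lo=1(46)+hi=3(51)=97
lo=2(48)+hi=3(51)=99

No pair found


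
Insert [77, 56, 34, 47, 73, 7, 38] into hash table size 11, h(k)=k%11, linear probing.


Insert 77: h=0 -> slot 0
Insert 56: h=1 -> slot 1
Insert 34: h=1, 1 probes -> slot 2
Insert 47: h=3 -> slot 3
Insert 73: h=7 -> slot 7
Insert 7: h=7, 1 probes -> slot 8
Insert 38: h=5 -> slot 5

Table: [77, 56, 34, 47, None, 38, None, 73, 7, None, None]


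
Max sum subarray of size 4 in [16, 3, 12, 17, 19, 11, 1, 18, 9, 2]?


[0:4]: 48
[1:5]: 51
[2:6]: 59
[3:7]: 48
[4:8]: 49
[5:9]: 39
[6:10]: 30

Max: 59 at [2:6]


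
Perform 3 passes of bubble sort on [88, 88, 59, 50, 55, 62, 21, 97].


Initial: [88, 88, 59, 50, 55, 62, 21, 97]
Pass 1: [88, 59, 50, 55, 62, 21, 88, 97] (5 swaps)
Pass 2: [59, 50, 55, 62, 21, 88, 88, 97] (5 swaps)
Pass 3: [50, 55, 59, 21, 62, 88, 88, 97] (3 swaps)

After 3 passes: [50, 55, 59, 21, 62, 88, 88, 97]


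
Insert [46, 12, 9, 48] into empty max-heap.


Insert 46: [46]
Insert 12: [46, 12]
Insert 9: [46, 12, 9]
Insert 48: [48, 46, 9, 12]

Final heap: [48, 46, 9, 12]


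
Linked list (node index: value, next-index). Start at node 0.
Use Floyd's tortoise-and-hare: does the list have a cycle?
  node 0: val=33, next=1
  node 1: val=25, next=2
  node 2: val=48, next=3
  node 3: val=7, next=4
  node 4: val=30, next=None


Floyd's tortoise (slow, +1) and hare (fast, +2):
  init: slow=0, fast=0
  step 1: slow=1, fast=2
  step 2: slow=2, fast=4
  step 3: fast -> None, no cycle

Cycle: no


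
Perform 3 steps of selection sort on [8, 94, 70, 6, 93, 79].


Initial: [8, 94, 70, 6, 93, 79]
Step 1: min=6 at 3
  Swap: [6, 94, 70, 8, 93, 79]
Step 2: min=8 at 3
  Swap: [6, 8, 70, 94, 93, 79]
Step 3: min=70 at 2
  Swap: [6, 8, 70, 94, 93, 79]

After 3 steps: [6, 8, 70, 94, 93, 79]


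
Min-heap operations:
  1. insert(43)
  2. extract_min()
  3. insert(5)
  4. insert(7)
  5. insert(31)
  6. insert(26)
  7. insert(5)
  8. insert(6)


insert(43) -> [43]
extract_min()->43, []
insert(5) -> [5]
insert(7) -> [5, 7]
insert(31) -> [5, 7, 31]
insert(26) -> [5, 7, 31, 26]
insert(5) -> [5, 5, 31, 26, 7]
insert(6) -> [5, 5, 6, 26, 7, 31]

Final heap: [5, 5, 6, 26, 7, 31]


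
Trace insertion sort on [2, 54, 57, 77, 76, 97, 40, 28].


Initial: [2, 54, 57, 77, 76, 97, 40, 28]
Insert 54: [2, 54, 57, 77, 76, 97, 40, 28]
Insert 57: [2, 54, 57, 77, 76, 97, 40, 28]
Insert 77: [2, 54, 57, 77, 76, 97, 40, 28]
Insert 76: [2, 54, 57, 76, 77, 97, 40, 28]
Insert 97: [2, 54, 57, 76, 77, 97, 40, 28]
Insert 40: [2, 40, 54, 57, 76, 77, 97, 28]
Insert 28: [2, 28, 40, 54, 57, 76, 77, 97]

Sorted: [2, 28, 40, 54, 57, 76, 77, 97]


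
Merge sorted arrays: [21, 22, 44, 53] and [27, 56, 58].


Take 21 from A
Take 22 from A
Take 27 from B
Take 44 from A
Take 53 from A

Merged: [21, 22, 27, 44, 53, 56, 58]


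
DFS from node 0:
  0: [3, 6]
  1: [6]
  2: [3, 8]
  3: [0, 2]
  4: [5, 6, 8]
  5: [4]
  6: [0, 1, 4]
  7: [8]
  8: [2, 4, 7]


Visit 0, push [6, 3]
Visit 3, push [2]
Visit 2, push [8]
Visit 8, push [7, 4]
Visit 4, push [6, 5]
Visit 5, push []
Visit 6, push [1]
Visit 1, push []
Visit 7, push []

DFS order: [0, 3, 2, 8, 4, 5, 6, 1, 7]


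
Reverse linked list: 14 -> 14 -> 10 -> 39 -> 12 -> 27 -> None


Step 1: curr=14, set curr.next=prev(None) | reversed so far: 14
Step 2: curr=14, set curr.next=prev(14) | reversed so far: 14 -> 14
Step 3: curr=10, set curr.next=prev(14) | reversed so far: 10 -> 14 -> 14
Step 4: curr=39, set curr.next=prev(10) | reversed so far: 39 -> 10 -> 14 -> 14
Step 5: curr=12, set curr.next=prev(39) | reversed so far: 12 -> 39 -> 10 -> 14 -> 14
Step 6: curr=27, set curr.next=prev(12) | reversed so far: 27 -> 12 -> 39 -> 10 -> 14 -> 14

27 -> 12 -> 39 -> 10 -> 14 -> 14 -> None


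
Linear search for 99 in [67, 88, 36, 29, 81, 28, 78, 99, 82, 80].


i=0: 67!=99
i=1: 88!=99
i=2: 36!=99
i=3: 29!=99
i=4: 81!=99
i=5: 28!=99
i=6: 78!=99
i=7: 99==99 found!

Found at 7, 8 comps


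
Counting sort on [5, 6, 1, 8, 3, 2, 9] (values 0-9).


Input: [5, 6, 1, 8, 3, 2, 9]
Counts: [0, 1, 1, 1, 0, 1, 1, 0, 1, 1]

Sorted: [1, 2, 3, 5, 6, 8, 9]


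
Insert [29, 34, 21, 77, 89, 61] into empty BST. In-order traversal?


Insert 29: root
Insert 34: R from 29
Insert 21: L from 29
Insert 77: R from 29 -> R from 34
Insert 89: R from 29 -> R from 34 -> R from 77
Insert 61: R from 29 -> R from 34 -> L from 77

In-order: [21, 29, 34, 61, 77, 89]


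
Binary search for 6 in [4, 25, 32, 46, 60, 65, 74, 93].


Step 1: lo=0, hi=7, mid=3, val=46
Step 2: lo=0, hi=2, mid=1, val=25
Step 3: lo=0, hi=0, mid=0, val=4

Not found


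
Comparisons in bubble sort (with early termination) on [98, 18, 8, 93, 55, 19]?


Algorithm: bubble sort (with early termination)
Input: [98, 18, 8, 93, 55, 19]
Sorted: [8, 18, 19, 55, 93, 98]

14


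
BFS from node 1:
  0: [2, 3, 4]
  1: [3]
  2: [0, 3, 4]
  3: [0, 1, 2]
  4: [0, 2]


Visit 1, enqueue [3]
Visit 3, enqueue [0, 2]
Visit 0, enqueue [4]
Visit 2, enqueue []
Visit 4, enqueue []

BFS order: [1, 3, 0, 2, 4]


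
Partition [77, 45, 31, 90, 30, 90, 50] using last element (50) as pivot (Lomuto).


Pivot: 50
  45 <= 50: swap -> [45, 77, 31, 90, 30, 90, 50]
  31 <= 50: swap -> [45, 31, 77, 90, 30, 90, 50]
  30 <= 50: swap -> [45, 31, 30, 90, 77, 90, 50]
Place pivot at 3: [45, 31, 30, 50, 77, 90, 90]

Partitioned: [45, 31, 30, 50, 77, 90, 90]


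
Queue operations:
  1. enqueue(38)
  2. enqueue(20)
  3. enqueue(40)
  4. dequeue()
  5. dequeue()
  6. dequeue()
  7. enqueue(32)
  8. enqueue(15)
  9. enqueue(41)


enqueue(38) -> [38]
enqueue(20) -> [38, 20]
enqueue(40) -> [38, 20, 40]
dequeue()->38, [20, 40]
dequeue()->20, [40]
dequeue()->40, []
enqueue(32) -> [32]
enqueue(15) -> [32, 15]
enqueue(41) -> [32, 15, 41]

Final queue: [32, 15, 41]


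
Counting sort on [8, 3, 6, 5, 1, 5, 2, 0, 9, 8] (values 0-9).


Input: [8, 3, 6, 5, 1, 5, 2, 0, 9, 8]
Counts: [1, 1, 1, 1, 0, 2, 1, 0, 2, 1]

Sorted: [0, 1, 2, 3, 5, 5, 6, 8, 8, 9]


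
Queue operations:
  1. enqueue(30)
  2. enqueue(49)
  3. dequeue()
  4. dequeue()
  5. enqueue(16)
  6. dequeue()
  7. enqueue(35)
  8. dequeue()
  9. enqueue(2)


enqueue(30) -> [30]
enqueue(49) -> [30, 49]
dequeue()->30, [49]
dequeue()->49, []
enqueue(16) -> [16]
dequeue()->16, []
enqueue(35) -> [35]
dequeue()->35, []
enqueue(2) -> [2]

Final queue: [2]


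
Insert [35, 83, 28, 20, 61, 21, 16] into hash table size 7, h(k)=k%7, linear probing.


Insert 35: h=0 -> slot 0
Insert 83: h=6 -> slot 6
Insert 28: h=0, 1 probes -> slot 1
Insert 20: h=6, 3 probes -> slot 2
Insert 61: h=5 -> slot 5
Insert 21: h=0, 3 probes -> slot 3
Insert 16: h=2, 2 probes -> slot 4

Table: [35, 28, 20, 21, 16, 61, 83]


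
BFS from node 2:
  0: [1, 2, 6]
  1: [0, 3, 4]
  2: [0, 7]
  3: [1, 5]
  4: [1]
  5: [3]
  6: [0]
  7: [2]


Visit 2, enqueue [0, 7]
Visit 0, enqueue [1, 6]
Visit 7, enqueue []
Visit 1, enqueue [3, 4]
Visit 6, enqueue []
Visit 3, enqueue [5]
Visit 4, enqueue []
Visit 5, enqueue []

BFS order: [2, 0, 7, 1, 6, 3, 4, 5]


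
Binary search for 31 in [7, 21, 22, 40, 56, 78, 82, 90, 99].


Step 1: lo=0, hi=8, mid=4, val=56
Step 2: lo=0, hi=3, mid=1, val=21
Step 3: lo=2, hi=3, mid=2, val=22
Step 4: lo=3, hi=3, mid=3, val=40

Not found


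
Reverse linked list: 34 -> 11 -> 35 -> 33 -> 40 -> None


Step 1: curr=34, set curr.next=prev(None) | reversed so far: 34
Step 2: curr=11, set curr.next=prev(34) | reversed so far: 11 -> 34
Step 3: curr=35, set curr.next=prev(11) | reversed so far: 35 -> 11 -> 34
Step 4: curr=33, set curr.next=prev(35) | reversed so far: 33 -> 35 -> 11 -> 34
Step 5: curr=40, set curr.next=prev(33) | reversed so far: 40 -> 33 -> 35 -> 11 -> 34

40 -> 33 -> 35 -> 11 -> 34 -> None


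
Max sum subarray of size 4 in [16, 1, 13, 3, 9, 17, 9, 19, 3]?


[0:4]: 33
[1:5]: 26
[2:6]: 42
[3:7]: 38
[4:8]: 54
[5:9]: 48

Max: 54 at [4:8]


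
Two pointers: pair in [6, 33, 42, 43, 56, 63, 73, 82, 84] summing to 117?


lo=0(6)+hi=8(84)=90
lo=1(33)+hi=8(84)=117

Yes: 33+84=117


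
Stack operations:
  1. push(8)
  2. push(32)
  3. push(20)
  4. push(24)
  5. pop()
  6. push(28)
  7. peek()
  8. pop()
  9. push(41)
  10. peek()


push(8) -> [8]
push(32) -> [8, 32]
push(20) -> [8, 32, 20]
push(24) -> [8, 32, 20, 24]
pop()->24, [8, 32, 20]
push(28) -> [8, 32, 20, 28]
peek()->28
pop()->28, [8, 32, 20]
push(41) -> [8, 32, 20, 41]
peek()->41

Final stack: [8, 32, 20, 41]


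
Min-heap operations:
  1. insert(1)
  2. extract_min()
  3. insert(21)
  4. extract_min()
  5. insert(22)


insert(1) -> [1]
extract_min()->1, []
insert(21) -> [21]
extract_min()->21, []
insert(22) -> [22]

Final heap: [22]


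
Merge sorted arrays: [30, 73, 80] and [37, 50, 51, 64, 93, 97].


Take 30 from A
Take 37 from B
Take 50 from B
Take 51 from B
Take 64 from B
Take 73 from A
Take 80 from A

Merged: [30, 37, 50, 51, 64, 73, 80, 93, 97]


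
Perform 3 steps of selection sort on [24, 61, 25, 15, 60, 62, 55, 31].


Initial: [24, 61, 25, 15, 60, 62, 55, 31]
Step 1: min=15 at 3
  Swap: [15, 61, 25, 24, 60, 62, 55, 31]
Step 2: min=24 at 3
  Swap: [15, 24, 25, 61, 60, 62, 55, 31]
Step 3: min=25 at 2
  Swap: [15, 24, 25, 61, 60, 62, 55, 31]

After 3 steps: [15, 24, 25, 61, 60, 62, 55, 31]


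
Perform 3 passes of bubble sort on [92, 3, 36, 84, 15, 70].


Initial: [92, 3, 36, 84, 15, 70]
Pass 1: [3, 36, 84, 15, 70, 92] (5 swaps)
Pass 2: [3, 36, 15, 70, 84, 92] (2 swaps)
Pass 3: [3, 15, 36, 70, 84, 92] (1 swaps)

After 3 passes: [3, 15, 36, 70, 84, 92]


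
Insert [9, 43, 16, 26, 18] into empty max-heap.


Insert 9: [9]
Insert 43: [43, 9]
Insert 16: [43, 9, 16]
Insert 26: [43, 26, 16, 9]
Insert 18: [43, 26, 16, 9, 18]

Final heap: [43, 26, 16, 9, 18]


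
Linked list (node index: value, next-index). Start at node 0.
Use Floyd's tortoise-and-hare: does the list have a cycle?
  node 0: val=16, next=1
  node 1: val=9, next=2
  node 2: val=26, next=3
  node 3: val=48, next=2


Floyd's tortoise (slow, +1) and hare (fast, +2):
  init: slow=0, fast=0
  step 1: slow=1, fast=2
  step 2: slow=2, fast=2
  slow == fast at node 2: cycle detected

Cycle: yes


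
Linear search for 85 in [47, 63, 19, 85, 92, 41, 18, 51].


i=0: 47!=85
i=1: 63!=85
i=2: 19!=85
i=3: 85==85 found!

Found at 3, 4 comps


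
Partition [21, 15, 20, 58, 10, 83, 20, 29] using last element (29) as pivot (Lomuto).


Pivot: 29
  21 <= 29: advance i (no swap)
  15 <= 29: advance i (no swap)
  20 <= 29: advance i (no swap)
  10 <= 29: swap -> [21, 15, 20, 10, 58, 83, 20, 29]
  20 <= 29: swap -> [21, 15, 20, 10, 20, 83, 58, 29]
Place pivot at 5: [21, 15, 20, 10, 20, 29, 58, 83]

Partitioned: [21, 15, 20, 10, 20, 29, 58, 83]


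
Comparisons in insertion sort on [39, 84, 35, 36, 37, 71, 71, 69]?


Algorithm: insertion sort
Input: [39, 84, 35, 36, 37, 71, 71, 69]
Sorted: [35, 36, 37, 39, 69, 71, 71, 84]

17


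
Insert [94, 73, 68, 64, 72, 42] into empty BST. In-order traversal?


Insert 94: root
Insert 73: L from 94
Insert 68: L from 94 -> L from 73
Insert 64: L from 94 -> L from 73 -> L from 68
Insert 72: L from 94 -> L from 73 -> R from 68
Insert 42: L from 94 -> L from 73 -> L from 68 -> L from 64

In-order: [42, 64, 68, 72, 73, 94]


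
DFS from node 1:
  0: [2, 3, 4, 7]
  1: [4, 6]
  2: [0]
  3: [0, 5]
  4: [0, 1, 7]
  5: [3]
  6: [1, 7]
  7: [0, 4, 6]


Visit 1, push [6, 4]
Visit 4, push [7, 0]
Visit 0, push [7, 3, 2]
Visit 2, push []
Visit 3, push [5]
Visit 5, push []
Visit 7, push [6]
Visit 6, push []

DFS order: [1, 4, 0, 2, 3, 5, 7, 6]


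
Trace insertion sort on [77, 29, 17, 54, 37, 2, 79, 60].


Initial: [77, 29, 17, 54, 37, 2, 79, 60]
Insert 29: [29, 77, 17, 54, 37, 2, 79, 60]
Insert 17: [17, 29, 77, 54, 37, 2, 79, 60]
Insert 54: [17, 29, 54, 77, 37, 2, 79, 60]
Insert 37: [17, 29, 37, 54, 77, 2, 79, 60]
Insert 2: [2, 17, 29, 37, 54, 77, 79, 60]
Insert 79: [2, 17, 29, 37, 54, 77, 79, 60]
Insert 60: [2, 17, 29, 37, 54, 60, 77, 79]

Sorted: [2, 17, 29, 37, 54, 60, 77, 79]


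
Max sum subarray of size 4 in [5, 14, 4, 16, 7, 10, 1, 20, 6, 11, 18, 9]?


[0:4]: 39
[1:5]: 41
[2:6]: 37
[3:7]: 34
[4:8]: 38
[5:9]: 37
[6:10]: 38
[7:11]: 55
[8:12]: 44

Max: 55 at [7:11]


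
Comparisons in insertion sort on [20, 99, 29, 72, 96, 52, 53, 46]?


Algorithm: insertion sort
Input: [20, 99, 29, 72, 96, 52, 53, 46]
Sorted: [20, 29, 46, 52, 53, 72, 96, 99]

21


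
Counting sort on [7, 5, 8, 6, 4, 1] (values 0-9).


Input: [7, 5, 8, 6, 4, 1]
Counts: [0, 1, 0, 0, 1, 1, 1, 1, 1, 0]

Sorted: [1, 4, 5, 6, 7, 8]


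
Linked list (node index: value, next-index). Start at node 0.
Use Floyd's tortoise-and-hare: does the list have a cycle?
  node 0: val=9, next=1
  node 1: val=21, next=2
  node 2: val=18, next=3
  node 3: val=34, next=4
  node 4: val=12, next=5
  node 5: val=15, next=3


Floyd's tortoise (slow, +1) and hare (fast, +2):
  init: slow=0, fast=0
  step 1: slow=1, fast=2
  step 2: slow=2, fast=4
  step 3: slow=3, fast=3
  slow == fast at node 3: cycle detected

Cycle: yes


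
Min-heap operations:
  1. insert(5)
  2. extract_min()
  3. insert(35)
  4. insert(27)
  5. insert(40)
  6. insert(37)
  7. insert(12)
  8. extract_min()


insert(5) -> [5]
extract_min()->5, []
insert(35) -> [35]
insert(27) -> [27, 35]
insert(40) -> [27, 35, 40]
insert(37) -> [27, 35, 40, 37]
insert(12) -> [12, 27, 40, 37, 35]
extract_min()->12, [27, 35, 40, 37]

Final heap: [27, 35, 40, 37]


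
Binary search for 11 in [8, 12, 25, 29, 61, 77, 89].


Step 1: lo=0, hi=6, mid=3, val=29
Step 2: lo=0, hi=2, mid=1, val=12
Step 3: lo=0, hi=0, mid=0, val=8

Not found


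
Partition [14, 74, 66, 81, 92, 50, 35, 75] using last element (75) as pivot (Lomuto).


Pivot: 75
  14 <= 75: advance i (no swap)
  74 <= 75: advance i (no swap)
  66 <= 75: advance i (no swap)
  50 <= 75: swap -> [14, 74, 66, 50, 92, 81, 35, 75]
  35 <= 75: swap -> [14, 74, 66, 50, 35, 81, 92, 75]
Place pivot at 5: [14, 74, 66, 50, 35, 75, 92, 81]

Partitioned: [14, 74, 66, 50, 35, 75, 92, 81]


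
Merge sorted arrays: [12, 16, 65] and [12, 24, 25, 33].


Take 12 from A
Take 12 from B
Take 16 from A
Take 24 from B
Take 25 from B
Take 33 from B

Merged: [12, 12, 16, 24, 25, 33, 65]


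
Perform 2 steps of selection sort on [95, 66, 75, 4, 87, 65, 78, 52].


Initial: [95, 66, 75, 4, 87, 65, 78, 52]
Step 1: min=4 at 3
  Swap: [4, 66, 75, 95, 87, 65, 78, 52]
Step 2: min=52 at 7
  Swap: [4, 52, 75, 95, 87, 65, 78, 66]

After 2 steps: [4, 52, 75, 95, 87, 65, 78, 66]


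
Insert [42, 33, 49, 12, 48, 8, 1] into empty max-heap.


Insert 42: [42]
Insert 33: [42, 33]
Insert 49: [49, 33, 42]
Insert 12: [49, 33, 42, 12]
Insert 48: [49, 48, 42, 12, 33]
Insert 8: [49, 48, 42, 12, 33, 8]
Insert 1: [49, 48, 42, 12, 33, 8, 1]

Final heap: [49, 48, 42, 12, 33, 8, 1]


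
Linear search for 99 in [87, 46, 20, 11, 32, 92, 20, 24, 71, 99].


i=0: 87!=99
i=1: 46!=99
i=2: 20!=99
i=3: 11!=99
i=4: 32!=99
i=5: 92!=99
i=6: 20!=99
i=7: 24!=99
i=8: 71!=99
i=9: 99==99 found!

Found at 9, 10 comps


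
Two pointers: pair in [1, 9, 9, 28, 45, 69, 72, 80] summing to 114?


lo=0(1)+hi=7(80)=81
lo=1(9)+hi=7(80)=89
lo=2(9)+hi=7(80)=89
lo=3(28)+hi=7(80)=108
lo=4(45)+hi=7(80)=125
lo=4(45)+hi=6(72)=117
lo=4(45)+hi=5(69)=114

Yes: 45+69=114


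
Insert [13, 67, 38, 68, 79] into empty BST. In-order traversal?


Insert 13: root
Insert 67: R from 13
Insert 38: R from 13 -> L from 67
Insert 68: R from 13 -> R from 67
Insert 79: R from 13 -> R from 67 -> R from 68

In-order: [13, 38, 67, 68, 79]


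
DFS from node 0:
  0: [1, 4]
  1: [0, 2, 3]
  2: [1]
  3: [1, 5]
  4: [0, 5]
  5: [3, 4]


Visit 0, push [4, 1]
Visit 1, push [3, 2]
Visit 2, push []
Visit 3, push [5]
Visit 5, push [4]
Visit 4, push []

DFS order: [0, 1, 2, 3, 5, 4]


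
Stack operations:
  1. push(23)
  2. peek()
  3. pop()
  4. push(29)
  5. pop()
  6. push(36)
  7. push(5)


push(23) -> [23]
peek()->23
pop()->23, []
push(29) -> [29]
pop()->29, []
push(36) -> [36]
push(5) -> [36, 5]

Final stack: [36, 5]


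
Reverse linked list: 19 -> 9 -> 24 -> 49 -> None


Step 1: curr=19, set curr.next=prev(None) | reversed so far: 19
Step 2: curr=9, set curr.next=prev(19) | reversed so far: 9 -> 19
Step 3: curr=24, set curr.next=prev(9) | reversed so far: 24 -> 9 -> 19
Step 4: curr=49, set curr.next=prev(24) | reversed so far: 49 -> 24 -> 9 -> 19

49 -> 24 -> 9 -> 19 -> None


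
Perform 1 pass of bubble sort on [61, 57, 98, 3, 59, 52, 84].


Initial: [61, 57, 98, 3, 59, 52, 84]
Pass 1: [57, 61, 3, 59, 52, 84, 98] (5 swaps)

After 1 pass: [57, 61, 3, 59, 52, 84, 98]


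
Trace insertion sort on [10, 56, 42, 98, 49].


Initial: [10, 56, 42, 98, 49]
Insert 56: [10, 56, 42, 98, 49]
Insert 42: [10, 42, 56, 98, 49]
Insert 98: [10, 42, 56, 98, 49]
Insert 49: [10, 42, 49, 56, 98]

Sorted: [10, 42, 49, 56, 98]


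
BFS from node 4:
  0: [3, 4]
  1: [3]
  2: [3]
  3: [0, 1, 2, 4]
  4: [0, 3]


Visit 4, enqueue [0, 3]
Visit 0, enqueue []
Visit 3, enqueue [1, 2]
Visit 1, enqueue []
Visit 2, enqueue []

BFS order: [4, 0, 3, 1, 2]


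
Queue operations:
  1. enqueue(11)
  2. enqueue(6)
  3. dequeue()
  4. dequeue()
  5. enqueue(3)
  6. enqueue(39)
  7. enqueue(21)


enqueue(11) -> [11]
enqueue(6) -> [11, 6]
dequeue()->11, [6]
dequeue()->6, []
enqueue(3) -> [3]
enqueue(39) -> [3, 39]
enqueue(21) -> [3, 39, 21]

Final queue: [3, 39, 21]


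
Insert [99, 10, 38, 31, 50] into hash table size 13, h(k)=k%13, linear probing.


Insert 99: h=8 -> slot 8
Insert 10: h=10 -> slot 10
Insert 38: h=12 -> slot 12
Insert 31: h=5 -> slot 5
Insert 50: h=11 -> slot 11

Table: [None, None, None, None, None, 31, None, None, 99, None, 10, 50, 38]


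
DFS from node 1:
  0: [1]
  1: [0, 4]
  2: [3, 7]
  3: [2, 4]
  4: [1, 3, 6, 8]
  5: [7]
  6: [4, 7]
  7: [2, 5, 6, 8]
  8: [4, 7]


Visit 1, push [4, 0]
Visit 0, push []
Visit 4, push [8, 6, 3]
Visit 3, push [2]
Visit 2, push [7]
Visit 7, push [8, 6, 5]
Visit 5, push []
Visit 6, push []
Visit 8, push []

DFS order: [1, 0, 4, 3, 2, 7, 5, 6, 8]


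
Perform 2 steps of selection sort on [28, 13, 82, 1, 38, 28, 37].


Initial: [28, 13, 82, 1, 38, 28, 37]
Step 1: min=1 at 3
  Swap: [1, 13, 82, 28, 38, 28, 37]
Step 2: min=13 at 1
  Swap: [1, 13, 82, 28, 38, 28, 37]

After 2 steps: [1, 13, 82, 28, 38, 28, 37]


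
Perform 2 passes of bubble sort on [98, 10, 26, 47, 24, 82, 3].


Initial: [98, 10, 26, 47, 24, 82, 3]
Pass 1: [10, 26, 47, 24, 82, 3, 98] (6 swaps)
Pass 2: [10, 26, 24, 47, 3, 82, 98] (2 swaps)

After 2 passes: [10, 26, 24, 47, 3, 82, 98]


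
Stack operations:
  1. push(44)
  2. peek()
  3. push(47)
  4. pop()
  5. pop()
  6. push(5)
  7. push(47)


push(44) -> [44]
peek()->44
push(47) -> [44, 47]
pop()->47, [44]
pop()->44, []
push(5) -> [5]
push(47) -> [5, 47]

Final stack: [5, 47]


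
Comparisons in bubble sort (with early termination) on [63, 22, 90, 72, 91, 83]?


Algorithm: bubble sort (with early termination)
Input: [63, 22, 90, 72, 91, 83]
Sorted: [22, 63, 72, 83, 90, 91]

12


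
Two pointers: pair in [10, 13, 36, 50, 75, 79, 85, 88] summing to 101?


lo=0(10)+hi=7(88)=98
lo=1(13)+hi=7(88)=101

Yes: 13+88=101


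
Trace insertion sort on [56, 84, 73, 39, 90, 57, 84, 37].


Initial: [56, 84, 73, 39, 90, 57, 84, 37]
Insert 84: [56, 84, 73, 39, 90, 57, 84, 37]
Insert 73: [56, 73, 84, 39, 90, 57, 84, 37]
Insert 39: [39, 56, 73, 84, 90, 57, 84, 37]
Insert 90: [39, 56, 73, 84, 90, 57, 84, 37]
Insert 57: [39, 56, 57, 73, 84, 90, 84, 37]
Insert 84: [39, 56, 57, 73, 84, 84, 90, 37]
Insert 37: [37, 39, 56, 57, 73, 84, 84, 90]

Sorted: [37, 39, 56, 57, 73, 84, 84, 90]


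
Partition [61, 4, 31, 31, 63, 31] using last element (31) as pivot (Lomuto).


Pivot: 31
  4 <= 31: swap -> [4, 61, 31, 31, 63, 31]
  31 <= 31: swap -> [4, 31, 61, 31, 63, 31]
  31 <= 31: swap -> [4, 31, 31, 61, 63, 31]
Place pivot at 3: [4, 31, 31, 31, 63, 61]

Partitioned: [4, 31, 31, 31, 63, 61]


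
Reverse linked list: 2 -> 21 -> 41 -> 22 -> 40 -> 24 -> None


Step 1: curr=2, set curr.next=prev(None) | reversed so far: 2
Step 2: curr=21, set curr.next=prev(2) | reversed so far: 21 -> 2
Step 3: curr=41, set curr.next=prev(21) | reversed so far: 41 -> 21 -> 2
Step 4: curr=22, set curr.next=prev(41) | reversed so far: 22 -> 41 -> 21 -> 2
Step 5: curr=40, set curr.next=prev(22) | reversed so far: 40 -> 22 -> 41 -> 21 -> 2
Step 6: curr=24, set curr.next=prev(40) | reversed so far: 24 -> 40 -> 22 -> 41 -> 21 -> 2

24 -> 40 -> 22 -> 41 -> 21 -> 2 -> None


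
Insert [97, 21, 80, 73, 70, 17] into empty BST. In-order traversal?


Insert 97: root
Insert 21: L from 97
Insert 80: L from 97 -> R from 21
Insert 73: L from 97 -> R from 21 -> L from 80
Insert 70: L from 97 -> R from 21 -> L from 80 -> L from 73
Insert 17: L from 97 -> L from 21

In-order: [17, 21, 70, 73, 80, 97]


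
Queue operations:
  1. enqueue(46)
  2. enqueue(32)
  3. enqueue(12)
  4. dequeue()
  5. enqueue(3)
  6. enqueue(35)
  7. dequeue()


enqueue(46) -> [46]
enqueue(32) -> [46, 32]
enqueue(12) -> [46, 32, 12]
dequeue()->46, [32, 12]
enqueue(3) -> [32, 12, 3]
enqueue(35) -> [32, 12, 3, 35]
dequeue()->32, [12, 3, 35]

Final queue: [12, 3, 35]


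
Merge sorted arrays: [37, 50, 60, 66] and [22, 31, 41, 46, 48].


Take 22 from B
Take 31 from B
Take 37 from A
Take 41 from B
Take 46 from B
Take 48 from B

Merged: [22, 31, 37, 41, 46, 48, 50, 60, 66]


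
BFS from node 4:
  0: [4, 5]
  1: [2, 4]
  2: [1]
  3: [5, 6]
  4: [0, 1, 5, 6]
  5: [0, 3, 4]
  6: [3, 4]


Visit 4, enqueue [0, 1, 5, 6]
Visit 0, enqueue []
Visit 1, enqueue [2]
Visit 5, enqueue [3]
Visit 6, enqueue []
Visit 2, enqueue []
Visit 3, enqueue []

BFS order: [4, 0, 1, 5, 6, 2, 3]


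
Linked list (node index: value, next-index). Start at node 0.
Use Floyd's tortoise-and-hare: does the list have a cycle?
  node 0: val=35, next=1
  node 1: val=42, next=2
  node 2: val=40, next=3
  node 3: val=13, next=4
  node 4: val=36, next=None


Floyd's tortoise (slow, +1) and hare (fast, +2):
  init: slow=0, fast=0
  step 1: slow=1, fast=2
  step 2: slow=2, fast=4
  step 3: fast -> None, no cycle

Cycle: no


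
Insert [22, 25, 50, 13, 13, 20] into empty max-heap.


Insert 22: [22]
Insert 25: [25, 22]
Insert 50: [50, 22, 25]
Insert 13: [50, 22, 25, 13]
Insert 13: [50, 22, 25, 13, 13]
Insert 20: [50, 22, 25, 13, 13, 20]

Final heap: [50, 22, 25, 13, 13, 20]


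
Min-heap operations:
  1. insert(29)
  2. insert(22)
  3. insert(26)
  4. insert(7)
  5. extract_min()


insert(29) -> [29]
insert(22) -> [22, 29]
insert(26) -> [22, 29, 26]
insert(7) -> [7, 22, 26, 29]
extract_min()->7, [22, 29, 26]

Final heap: [22, 29, 26]


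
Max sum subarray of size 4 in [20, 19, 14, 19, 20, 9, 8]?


[0:4]: 72
[1:5]: 72
[2:6]: 62
[3:7]: 56

Max: 72 at [0:4]


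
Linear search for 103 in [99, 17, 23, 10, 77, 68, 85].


i=0: 99!=103
i=1: 17!=103
i=2: 23!=103
i=3: 10!=103
i=4: 77!=103
i=5: 68!=103
i=6: 85!=103

Not found, 7 comps


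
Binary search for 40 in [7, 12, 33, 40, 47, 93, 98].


Step 1: lo=0, hi=6, mid=3, val=40

Found at index 3


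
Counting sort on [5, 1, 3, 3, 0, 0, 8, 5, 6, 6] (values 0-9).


Input: [5, 1, 3, 3, 0, 0, 8, 5, 6, 6]
Counts: [2, 1, 0, 2, 0, 2, 2, 0, 1, 0]

Sorted: [0, 0, 1, 3, 3, 5, 5, 6, 6, 8]


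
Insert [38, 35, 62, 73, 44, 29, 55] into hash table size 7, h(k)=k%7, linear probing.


Insert 38: h=3 -> slot 3
Insert 35: h=0 -> slot 0
Insert 62: h=6 -> slot 6
Insert 73: h=3, 1 probes -> slot 4
Insert 44: h=2 -> slot 2
Insert 29: h=1 -> slot 1
Insert 55: h=6, 6 probes -> slot 5

Table: [35, 29, 44, 38, 73, 55, 62]


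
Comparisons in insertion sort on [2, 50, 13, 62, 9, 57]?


Algorithm: insertion sort
Input: [2, 50, 13, 62, 9, 57]
Sorted: [2, 9, 13, 50, 57, 62]

10


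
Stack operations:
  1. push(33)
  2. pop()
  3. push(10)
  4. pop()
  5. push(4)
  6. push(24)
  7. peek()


push(33) -> [33]
pop()->33, []
push(10) -> [10]
pop()->10, []
push(4) -> [4]
push(24) -> [4, 24]
peek()->24

Final stack: [4, 24]


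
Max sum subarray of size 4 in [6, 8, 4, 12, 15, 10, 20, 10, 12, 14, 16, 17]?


[0:4]: 30
[1:5]: 39
[2:6]: 41
[3:7]: 57
[4:8]: 55
[5:9]: 52
[6:10]: 56
[7:11]: 52
[8:12]: 59

Max: 59 at [8:12]


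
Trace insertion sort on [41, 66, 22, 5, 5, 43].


Initial: [41, 66, 22, 5, 5, 43]
Insert 66: [41, 66, 22, 5, 5, 43]
Insert 22: [22, 41, 66, 5, 5, 43]
Insert 5: [5, 22, 41, 66, 5, 43]
Insert 5: [5, 5, 22, 41, 66, 43]
Insert 43: [5, 5, 22, 41, 43, 66]

Sorted: [5, 5, 22, 41, 43, 66]


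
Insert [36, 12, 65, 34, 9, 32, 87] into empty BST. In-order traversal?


Insert 36: root
Insert 12: L from 36
Insert 65: R from 36
Insert 34: L from 36 -> R from 12
Insert 9: L from 36 -> L from 12
Insert 32: L from 36 -> R from 12 -> L from 34
Insert 87: R from 36 -> R from 65

In-order: [9, 12, 32, 34, 36, 65, 87]


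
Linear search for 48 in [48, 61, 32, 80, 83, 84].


i=0: 48==48 found!

Found at 0, 1 comps


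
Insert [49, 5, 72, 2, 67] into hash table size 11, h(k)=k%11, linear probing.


Insert 49: h=5 -> slot 5
Insert 5: h=5, 1 probes -> slot 6
Insert 72: h=6, 1 probes -> slot 7
Insert 2: h=2 -> slot 2
Insert 67: h=1 -> slot 1

Table: [None, 67, 2, None, None, 49, 5, 72, None, None, None]


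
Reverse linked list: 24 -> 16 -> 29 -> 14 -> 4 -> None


Step 1: curr=24, set curr.next=prev(None) | reversed so far: 24
Step 2: curr=16, set curr.next=prev(24) | reversed so far: 16 -> 24
Step 3: curr=29, set curr.next=prev(16) | reversed so far: 29 -> 16 -> 24
Step 4: curr=14, set curr.next=prev(29) | reversed so far: 14 -> 29 -> 16 -> 24
Step 5: curr=4, set curr.next=prev(14) | reversed so far: 4 -> 14 -> 29 -> 16 -> 24

4 -> 14 -> 29 -> 16 -> 24 -> None


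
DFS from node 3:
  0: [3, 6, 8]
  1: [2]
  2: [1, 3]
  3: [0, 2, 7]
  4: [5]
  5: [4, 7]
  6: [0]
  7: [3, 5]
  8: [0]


Visit 3, push [7, 2, 0]
Visit 0, push [8, 6]
Visit 6, push []
Visit 8, push []
Visit 2, push [1]
Visit 1, push []
Visit 7, push [5]
Visit 5, push [4]
Visit 4, push []

DFS order: [3, 0, 6, 8, 2, 1, 7, 5, 4]


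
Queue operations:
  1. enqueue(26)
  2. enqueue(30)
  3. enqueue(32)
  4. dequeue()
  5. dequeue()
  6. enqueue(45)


enqueue(26) -> [26]
enqueue(30) -> [26, 30]
enqueue(32) -> [26, 30, 32]
dequeue()->26, [30, 32]
dequeue()->30, [32]
enqueue(45) -> [32, 45]

Final queue: [32, 45]
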